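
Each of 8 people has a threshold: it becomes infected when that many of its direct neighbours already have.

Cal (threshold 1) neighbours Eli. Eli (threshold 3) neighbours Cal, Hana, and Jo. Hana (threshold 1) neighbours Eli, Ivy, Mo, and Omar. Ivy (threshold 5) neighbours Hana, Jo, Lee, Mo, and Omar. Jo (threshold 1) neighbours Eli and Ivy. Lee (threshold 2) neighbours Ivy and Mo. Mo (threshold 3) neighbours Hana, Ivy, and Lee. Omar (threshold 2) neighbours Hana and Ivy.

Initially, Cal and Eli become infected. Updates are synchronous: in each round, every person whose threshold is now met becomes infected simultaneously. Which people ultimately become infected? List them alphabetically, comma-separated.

Round 1 — Cal, Eli become infected (initial).
Round 2 — checking thresholds:
  Hana: 1 of 4 neighbours ≥ 1, becomes infected.
  Jo: 1 of 2 neighbours ≥ 1, becomes infected.
Round 3 — no new infections; cascade stops.

Cal, Eli, Hana, Jo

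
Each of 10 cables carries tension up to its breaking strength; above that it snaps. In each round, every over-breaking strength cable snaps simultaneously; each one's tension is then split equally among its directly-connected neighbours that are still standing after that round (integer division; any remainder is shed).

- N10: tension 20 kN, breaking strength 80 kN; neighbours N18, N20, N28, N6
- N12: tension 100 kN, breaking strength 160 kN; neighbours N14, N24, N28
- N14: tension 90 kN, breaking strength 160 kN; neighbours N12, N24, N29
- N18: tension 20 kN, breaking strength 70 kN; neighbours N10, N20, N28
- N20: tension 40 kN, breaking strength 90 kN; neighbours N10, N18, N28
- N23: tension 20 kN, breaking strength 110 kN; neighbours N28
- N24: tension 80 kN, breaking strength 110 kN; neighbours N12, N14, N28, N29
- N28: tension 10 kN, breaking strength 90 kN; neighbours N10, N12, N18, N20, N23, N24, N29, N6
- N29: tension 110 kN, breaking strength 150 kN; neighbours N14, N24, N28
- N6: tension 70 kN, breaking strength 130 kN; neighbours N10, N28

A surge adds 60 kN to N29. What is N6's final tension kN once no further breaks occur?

88

Round 1 — N29 at 170 > 150. N29 snaps.
  N29 sheds 170 kN to N14, N24, N28: 56 each (2 lost).
    N14: 90+56 = 146 ≤ 160
    N24: 80+56 = 136 > 110
    N28: 10+56 = 66 ≤ 90
Round 2 — N24 snaps.
  N24 sheds 136 kN to N12, N14, N28: 45 each (1 lost).
    N12: 100+45 = 145 ≤ 160
    N14: 146+45 = 191 > 160
    N28: 66+45 = 111 > 90
Round 3 — N14, N28 snap.
  N14 sheds 191 kN to N12: 191 each.
    N12: 145+191 = 336 > 160
  N28 sheds 111 kN to N10, N12, N18, N20, N23, N6: 18 each (3 lost).
    N10: 20+18 = 38 ≤ 80
    N12: 336+18 = 354 > 160
    N18: 20+18 = 38 ≤ 70
    N20: 40+18 = 58 ≤ 90
    N23: 20+18 = 38 ≤ 110
    N6: 70+18 = 88 ≤ 130
Round 4 — N12 snaps.
  N12 sheds 354 kN: no online neighbours, lost.
No further breaks.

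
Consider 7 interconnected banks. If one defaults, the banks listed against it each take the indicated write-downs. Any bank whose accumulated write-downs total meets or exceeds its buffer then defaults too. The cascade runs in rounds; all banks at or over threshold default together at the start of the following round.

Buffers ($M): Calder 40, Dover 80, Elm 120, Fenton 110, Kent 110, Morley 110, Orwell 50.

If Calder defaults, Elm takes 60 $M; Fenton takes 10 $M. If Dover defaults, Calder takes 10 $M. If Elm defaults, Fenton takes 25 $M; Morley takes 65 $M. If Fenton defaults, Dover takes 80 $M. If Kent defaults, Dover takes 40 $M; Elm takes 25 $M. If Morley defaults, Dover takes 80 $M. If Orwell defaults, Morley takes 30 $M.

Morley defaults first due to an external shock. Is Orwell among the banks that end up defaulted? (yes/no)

Round 1 — Morley defaults (initial).
  Dover: +80 → 80 ≥ 80
Round 2 — Dover defaults.
  Calder: +10 → 10 < 40
No further defaults.

no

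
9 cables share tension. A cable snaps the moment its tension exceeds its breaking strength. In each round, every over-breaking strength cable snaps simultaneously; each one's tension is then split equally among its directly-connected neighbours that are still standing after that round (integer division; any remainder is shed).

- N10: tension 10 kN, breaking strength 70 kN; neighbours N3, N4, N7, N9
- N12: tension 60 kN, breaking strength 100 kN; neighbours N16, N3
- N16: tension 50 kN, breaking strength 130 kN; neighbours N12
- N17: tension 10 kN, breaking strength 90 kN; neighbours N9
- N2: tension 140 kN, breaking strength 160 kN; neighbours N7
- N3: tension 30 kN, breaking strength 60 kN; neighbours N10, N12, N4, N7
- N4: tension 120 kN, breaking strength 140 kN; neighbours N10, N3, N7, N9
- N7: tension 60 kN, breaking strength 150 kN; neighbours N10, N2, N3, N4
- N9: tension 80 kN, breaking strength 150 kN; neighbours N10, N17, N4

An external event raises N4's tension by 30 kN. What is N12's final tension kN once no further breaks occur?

Round 1 — N4 at 150 > 140. N4 snaps.
  N4 sheds 150 kN to N10, N3, N7, N9: 37 each (2 lost).
    N10: 10+37 = 47 ≤ 70
    N3: 30+37 = 67 > 60
    N7: 60+37 = 97 ≤ 150
    N9: 80+37 = 117 ≤ 150
Round 2 — N3 snaps.
  N3 sheds 67 kN to N10, N12, N7: 22 each (1 lost).
    N10: 47+22 = 69 ≤ 70
    N12: 60+22 = 82 ≤ 100
    N7: 97+22 = 119 ≤ 150
No further breaks.

82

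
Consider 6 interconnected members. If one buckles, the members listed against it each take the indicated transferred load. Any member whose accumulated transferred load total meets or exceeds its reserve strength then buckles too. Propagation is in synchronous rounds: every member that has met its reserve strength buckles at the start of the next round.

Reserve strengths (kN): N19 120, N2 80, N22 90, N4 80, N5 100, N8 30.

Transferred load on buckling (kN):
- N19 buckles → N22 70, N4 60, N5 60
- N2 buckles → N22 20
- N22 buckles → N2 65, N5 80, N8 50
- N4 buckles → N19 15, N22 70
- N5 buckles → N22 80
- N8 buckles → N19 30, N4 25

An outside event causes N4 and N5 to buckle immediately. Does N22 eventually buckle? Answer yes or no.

yes

Round 1 — N4, N5 buckle (initial).
  N19: +15 → 15 < 120
  N22: +70+80 → 150 ≥ 90
Round 2 — N22 buckles.
  N2: +65 → 65 < 80
  N8: +50 → 50 ≥ 30
Round 3 — N8 buckles.
  N19: +30 → 45 < 120
No further bucklings.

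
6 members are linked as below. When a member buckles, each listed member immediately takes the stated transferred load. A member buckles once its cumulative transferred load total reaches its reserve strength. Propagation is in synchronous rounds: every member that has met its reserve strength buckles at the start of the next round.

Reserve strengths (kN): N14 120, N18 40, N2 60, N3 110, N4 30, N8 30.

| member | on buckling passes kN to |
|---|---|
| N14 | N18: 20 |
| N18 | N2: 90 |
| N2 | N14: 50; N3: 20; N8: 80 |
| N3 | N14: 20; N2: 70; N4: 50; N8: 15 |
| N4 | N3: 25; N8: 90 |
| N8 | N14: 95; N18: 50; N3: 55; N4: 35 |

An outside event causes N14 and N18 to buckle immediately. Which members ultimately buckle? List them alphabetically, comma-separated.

Round 1 — N14, N18 buckle (initial).
  N2: +90 → 90 ≥ 60
Round 2 — N2 buckles.
  N3: +20 → 20 < 110
  N8: +80 → 80 ≥ 30
Round 3 — N8 buckles.
  N3: +55 → 75 < 110
  N4: +35 → 35 ≥ 30
Round 4 — N4 buckles.
  N3: +25 → 100 < 110
No further bucklings.

N14, N18, N2, N4, N8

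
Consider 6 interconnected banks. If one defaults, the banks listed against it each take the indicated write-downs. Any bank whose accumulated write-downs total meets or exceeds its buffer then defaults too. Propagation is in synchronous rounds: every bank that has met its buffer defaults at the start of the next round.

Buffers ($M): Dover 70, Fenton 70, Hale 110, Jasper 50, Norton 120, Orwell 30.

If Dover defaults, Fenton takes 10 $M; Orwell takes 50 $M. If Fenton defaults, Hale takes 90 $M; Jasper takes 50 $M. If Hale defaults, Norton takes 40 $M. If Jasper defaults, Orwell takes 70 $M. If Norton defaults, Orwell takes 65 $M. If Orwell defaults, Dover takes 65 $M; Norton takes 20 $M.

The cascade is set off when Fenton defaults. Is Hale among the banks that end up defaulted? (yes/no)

Round 1 — Fenton defaults (initial).
  Hale: +90 → 90 < 110
  Jasper: +50 → 50 ≥ 50
Round 2 — Jasper defaults.
  Orwell: +70 → 70 ≥ 30
Round 3 — Orwell defaults.
  Dover: +65 → 65 < 70
  Norton: +20 → 20 < 120
No further defaults.

no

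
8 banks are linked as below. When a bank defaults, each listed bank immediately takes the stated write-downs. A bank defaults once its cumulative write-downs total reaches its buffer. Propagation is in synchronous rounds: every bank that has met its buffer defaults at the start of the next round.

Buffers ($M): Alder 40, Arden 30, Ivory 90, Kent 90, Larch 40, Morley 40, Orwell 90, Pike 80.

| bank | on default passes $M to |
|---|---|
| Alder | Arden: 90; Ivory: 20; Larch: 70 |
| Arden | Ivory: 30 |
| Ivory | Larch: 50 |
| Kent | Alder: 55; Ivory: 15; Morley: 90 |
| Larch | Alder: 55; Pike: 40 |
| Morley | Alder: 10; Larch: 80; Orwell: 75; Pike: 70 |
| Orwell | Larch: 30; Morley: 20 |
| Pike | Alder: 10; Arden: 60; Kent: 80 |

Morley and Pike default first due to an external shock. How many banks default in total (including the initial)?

5

Round 1 — Morley, Pike default (initial).
  Alder: +10+10 → 20 < 40
  Arden: +60 → 60 ≥ 30
  Kent: +80 → 80 < 90
  Larch: +80 → 80 ≥ 40
  Orwell: +75 → 75 < 90
Round 2 — Arden, Larch default.
  Alder: +55 → 75 ≥ 40
  Ivory: +30 → 30 < 90
Round 3 — Alder defaults.
  Ivory: +20 → 50 < 90
No further defaults.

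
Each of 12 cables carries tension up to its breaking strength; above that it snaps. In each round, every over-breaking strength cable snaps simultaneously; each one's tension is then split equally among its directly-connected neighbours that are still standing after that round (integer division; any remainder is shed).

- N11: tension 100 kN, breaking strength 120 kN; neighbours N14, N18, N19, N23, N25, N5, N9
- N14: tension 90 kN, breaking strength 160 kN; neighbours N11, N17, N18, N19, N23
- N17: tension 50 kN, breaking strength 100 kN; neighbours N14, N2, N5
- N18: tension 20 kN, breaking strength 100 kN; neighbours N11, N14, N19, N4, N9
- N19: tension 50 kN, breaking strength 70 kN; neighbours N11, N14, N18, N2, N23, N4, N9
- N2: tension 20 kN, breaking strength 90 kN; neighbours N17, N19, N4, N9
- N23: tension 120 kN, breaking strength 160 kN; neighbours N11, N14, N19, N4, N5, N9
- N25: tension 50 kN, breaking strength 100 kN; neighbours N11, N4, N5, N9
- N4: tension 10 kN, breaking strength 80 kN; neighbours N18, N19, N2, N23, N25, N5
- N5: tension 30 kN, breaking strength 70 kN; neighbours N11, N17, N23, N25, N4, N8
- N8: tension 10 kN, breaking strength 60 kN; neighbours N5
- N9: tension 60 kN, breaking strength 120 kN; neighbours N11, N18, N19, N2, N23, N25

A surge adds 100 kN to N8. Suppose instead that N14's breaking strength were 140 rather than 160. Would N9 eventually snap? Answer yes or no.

yes

With N14's breaking strength at 140:
Round 1 — N8 at 110 > 60. N8 snaps.
  N8 sheds 110 kN to N5: 110 each.
    N5: 30+110 = 140 > 70
Round 2 — N5 snaps.
  N5 sheds 140 kN to N11, N17, N23, N25, N4: 28 each.
    N11: 100+28 = 128 > 120
    N17: 50+28 = 78 ≤ 100
    N23: 120+28 = 148 ≤ 160
    N25: 50+28 = 78 ≤ 100
    N4: 10+28 = 38 ≤ 80
Round 3 — N11 snaps.
  N11 sheds 128 kN to N14, N18, N19, N23, N25, N9: 21 each (2 lost).
    N14: 90+21 = 111 ≤ 140
    N18: 20+21 = 41 ≤ 100
    N19: 50+21 = 71 > 70
    N23: 148+21 = 169 > 160
    N25: 78+21 = 99 ≤ 100
    N9: 60+21 = 81 ≤ 120
Round 4 — N19, N23 snap.
  N19 sheds 71 kN to N14, N18, N2, N4, N9: 14 each (1 lost).
    N14: 111+14 = 125 ≤ 140
    N18: 41+14 = 55 ≤ 100
    N2: 20+14 = 34 ≤ 90
    N4: 38+14 = 52 ≤ 80
    N9: 81+14 = 95 ≤ 120
  N23 sheds 169 kN to N14, N4, N9: 56 each (1 lost).
    N14: 125+56 = 181 > 140
    N4: 52+56 = 108 > 80
    N9: 95+56 = 151 > 120
Round 5 — N14, N4, N9 snap.
  N14 sheds 181 kN to N17, N18: 90 each (1 lost).
    N17: 78+90 = 168 > 100
    N18: 55+90 = 145 > 100
  N4 sheds 108 kN to N18, N2, N25: 36 each.
    N18: 145+36 = 181 > 100
    N2: 34+36 = 70 ≤ 90
    N25: 99+36 = 135 > 100
  N9 sheds 151 kN to N18, N2, N25: 50 each (1 lost).
    N18: 181+50 = 231 > 100
    N2: 70+50 = 120 > 90
    N25: 135+50 = 185 > 100
Round 6 — N17, N18, N2, N25 snap.
  N17 sheds 168 kN: no online neighbours, lost.
  N18 sheds 231 kN: no online neighbours, lost.
  N2 sheds 120 kN: no online neighbours, lost.
  N25 sheds 185 kN: no online neighbours, lost.
No further breaks.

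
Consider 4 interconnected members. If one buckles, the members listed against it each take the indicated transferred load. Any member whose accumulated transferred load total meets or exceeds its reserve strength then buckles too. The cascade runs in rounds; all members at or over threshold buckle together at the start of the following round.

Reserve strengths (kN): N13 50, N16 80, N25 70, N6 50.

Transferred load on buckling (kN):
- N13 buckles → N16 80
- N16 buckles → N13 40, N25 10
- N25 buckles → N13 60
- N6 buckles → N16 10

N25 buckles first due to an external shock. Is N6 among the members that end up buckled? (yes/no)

no

Round 1 — N25 buckles (initial).
  N13: +60 → 60 ≥ 50
Round 2 — N13 buckles.
  N16: +80 → 80 ≥ 80
Round 3 — N16 buckles.
No further bucklings.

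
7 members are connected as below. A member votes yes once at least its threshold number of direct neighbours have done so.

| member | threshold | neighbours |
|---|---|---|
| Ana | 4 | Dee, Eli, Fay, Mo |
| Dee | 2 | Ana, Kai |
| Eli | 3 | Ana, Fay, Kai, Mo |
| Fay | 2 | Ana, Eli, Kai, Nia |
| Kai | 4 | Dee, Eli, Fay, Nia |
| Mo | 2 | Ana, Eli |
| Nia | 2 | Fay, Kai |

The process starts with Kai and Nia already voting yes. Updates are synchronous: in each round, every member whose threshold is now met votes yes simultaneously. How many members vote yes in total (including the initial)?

Round 1 — Kai, Nia vote yes (initial).
Round 2 — checking thresholds:
  Dee: 1 of 2 neighbours < 2, below threshold.
  Eli: 1 of 4 neighbours < 3, below threshold.
  Fay: 2 of 4 neighbours ≥ 2, votes yes.
Round 3 — no new yes votes; cascade stops.

3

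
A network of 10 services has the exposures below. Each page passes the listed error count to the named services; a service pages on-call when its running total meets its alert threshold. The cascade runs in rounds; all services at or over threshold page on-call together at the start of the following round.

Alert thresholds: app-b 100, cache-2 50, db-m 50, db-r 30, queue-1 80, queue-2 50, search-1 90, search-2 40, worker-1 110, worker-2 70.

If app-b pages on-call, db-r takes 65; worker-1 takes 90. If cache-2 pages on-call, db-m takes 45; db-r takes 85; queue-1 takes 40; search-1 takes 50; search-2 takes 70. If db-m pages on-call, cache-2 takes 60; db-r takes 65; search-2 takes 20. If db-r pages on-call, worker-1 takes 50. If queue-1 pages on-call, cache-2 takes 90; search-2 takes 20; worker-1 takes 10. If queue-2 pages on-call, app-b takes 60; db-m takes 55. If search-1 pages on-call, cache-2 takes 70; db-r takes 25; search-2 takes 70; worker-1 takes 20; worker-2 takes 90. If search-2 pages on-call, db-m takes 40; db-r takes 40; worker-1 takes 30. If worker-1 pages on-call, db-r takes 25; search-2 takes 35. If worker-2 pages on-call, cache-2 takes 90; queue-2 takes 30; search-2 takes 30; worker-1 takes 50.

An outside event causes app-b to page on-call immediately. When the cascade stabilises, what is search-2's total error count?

Round 1 — app-b pages on-call (initial).
  db-r: +65 → 65 ≥ 30
  worker-1: +90 → 90 < 110
Round 2 — db-r pages on-call.
  worker-1: +50 → 140 ≥ 110
Round 3 — worker-1 pages on-call.
  search-2: +35 → 35 < 40
No further pages.

35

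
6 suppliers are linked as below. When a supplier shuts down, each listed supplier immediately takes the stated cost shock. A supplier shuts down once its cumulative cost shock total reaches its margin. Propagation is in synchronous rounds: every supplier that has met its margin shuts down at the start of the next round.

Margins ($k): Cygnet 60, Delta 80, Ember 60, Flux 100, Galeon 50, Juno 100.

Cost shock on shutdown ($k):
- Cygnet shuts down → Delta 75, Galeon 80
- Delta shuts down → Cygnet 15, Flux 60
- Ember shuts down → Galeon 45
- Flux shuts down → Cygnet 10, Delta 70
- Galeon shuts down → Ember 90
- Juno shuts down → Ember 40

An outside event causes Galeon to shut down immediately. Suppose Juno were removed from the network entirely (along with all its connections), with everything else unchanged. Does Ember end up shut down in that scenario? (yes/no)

With Juno removed:
Round 1 — Galeon shuts down (initial).
  Ember: +90 → 90 ≥ 60
Round 2 — Ember shuts down.
No further shutdowns.

yes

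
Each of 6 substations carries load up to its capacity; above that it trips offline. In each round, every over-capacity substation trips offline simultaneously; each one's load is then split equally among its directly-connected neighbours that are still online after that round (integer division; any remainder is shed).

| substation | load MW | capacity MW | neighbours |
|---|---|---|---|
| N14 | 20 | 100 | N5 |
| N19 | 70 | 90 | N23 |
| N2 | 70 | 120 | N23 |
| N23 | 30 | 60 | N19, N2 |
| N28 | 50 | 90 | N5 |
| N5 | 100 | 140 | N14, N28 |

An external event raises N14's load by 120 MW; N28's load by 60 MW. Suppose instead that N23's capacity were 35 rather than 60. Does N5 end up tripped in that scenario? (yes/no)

yes

With N23's capacity at 35:
Round 1 — N14 at 140 > 100; N28 at 110 > 90. N14, N28 trip offline.
  N14 sheds 140 MW to N5: 140 each.
    N5: 100+140 = 240 > 140
  N28 sheds 110 MW to N5: 110 each.
    N5: 240+110 = 350 > 140
Round 2 — N5 trips offline.
  N5 sheds 350 MW: no online neighbours, lost.
No further trips.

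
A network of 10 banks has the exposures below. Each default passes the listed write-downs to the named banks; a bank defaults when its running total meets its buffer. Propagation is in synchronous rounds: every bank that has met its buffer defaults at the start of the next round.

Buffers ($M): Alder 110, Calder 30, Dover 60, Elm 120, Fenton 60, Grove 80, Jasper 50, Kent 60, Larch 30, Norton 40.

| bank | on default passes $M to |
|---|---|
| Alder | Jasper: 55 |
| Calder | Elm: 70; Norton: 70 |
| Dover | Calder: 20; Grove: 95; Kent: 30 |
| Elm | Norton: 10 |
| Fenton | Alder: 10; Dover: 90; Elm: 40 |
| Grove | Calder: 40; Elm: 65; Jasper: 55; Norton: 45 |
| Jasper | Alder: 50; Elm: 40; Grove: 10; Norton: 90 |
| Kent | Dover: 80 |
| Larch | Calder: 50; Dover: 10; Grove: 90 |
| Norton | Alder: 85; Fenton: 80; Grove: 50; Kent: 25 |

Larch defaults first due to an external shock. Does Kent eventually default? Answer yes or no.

no

Round 1 — Larch defaults (initial).
  Calder: +50 → 50 ≥ 30
  Dover: +10 → 10 < 60
  Grove: +90 → 90 ≥ 80
Round 2 — Calder, Grove default.
  Elm: +70+65 → 135 ≥ 120
  Jasper: +55 → 55 ≥ 50
  Norton: +70+45 → 115 ≥ 40
Round 3 — Elm, Jasper, Norton default.
  Alder: +50+85 → 135 ≥ 110
  Fenton: +80 → 80 ≥ 60
  Kent: +25 → 25 < 60
Round 4 — Alder, Fenton default.
  Dover: +90 → 100 ≥ 60
Round 5 — Dover defaults.
  Kent: +30 → 55 < 60
No further defaults.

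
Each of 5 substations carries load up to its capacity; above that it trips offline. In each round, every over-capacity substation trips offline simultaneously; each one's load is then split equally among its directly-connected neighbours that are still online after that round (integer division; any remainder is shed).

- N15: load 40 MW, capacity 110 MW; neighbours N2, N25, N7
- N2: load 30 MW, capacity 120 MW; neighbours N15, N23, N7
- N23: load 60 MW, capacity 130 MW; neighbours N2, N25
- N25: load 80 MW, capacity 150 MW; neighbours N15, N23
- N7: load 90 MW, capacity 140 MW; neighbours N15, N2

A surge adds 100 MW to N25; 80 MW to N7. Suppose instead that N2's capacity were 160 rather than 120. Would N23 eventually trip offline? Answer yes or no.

yes

With N2's capacity at 160:
Round 1 — N25 at 180 > 150; N7 at 170 > 140. N25, N7 trip offline.
  N25 sheds 180 MW to N15, N23: 90 each.
    N15: 40+90 = 130 > 110
    N23: 60+90 = 150 > 130
  N7 sheds 170 MW to N15, N2: 85 each.
    N15: 130+85 = 215 > 110
    N2: 30+85 = 115 ≤ 160
Round 2 — N15, N23 trip offline.
  N15 sheds 215 MW to N2: 215 each.
    N2: 115+215 = 330 > 160
  N23 sheds 150 MW to N2: 150 each.
    N2: 330+150 = 480 > 160
Round 3 — N2 trips offline.
  N2 sheds 480 MW: no online neighbours, lost.
No further trips.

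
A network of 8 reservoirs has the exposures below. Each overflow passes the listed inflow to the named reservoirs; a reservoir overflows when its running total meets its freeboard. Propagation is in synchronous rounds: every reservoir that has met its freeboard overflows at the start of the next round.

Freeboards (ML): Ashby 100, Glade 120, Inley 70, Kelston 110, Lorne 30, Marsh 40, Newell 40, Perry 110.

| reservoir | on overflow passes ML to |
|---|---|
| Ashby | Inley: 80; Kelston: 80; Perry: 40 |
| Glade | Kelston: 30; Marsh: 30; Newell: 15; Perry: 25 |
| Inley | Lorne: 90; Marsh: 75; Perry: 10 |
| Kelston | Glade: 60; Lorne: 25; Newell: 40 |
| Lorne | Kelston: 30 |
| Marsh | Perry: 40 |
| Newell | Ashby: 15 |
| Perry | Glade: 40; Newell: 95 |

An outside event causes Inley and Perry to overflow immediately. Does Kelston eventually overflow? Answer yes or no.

Round 1 — Inley, Perry overflow (initial).
  Glade: +40 → 40 < 120
  Lorne: +90 → 90 ≥ 30
  Marsh: +75 → 75 ≥ 40
  Newell: +95 → 95 ≥ 40
Round 2 — Lorne, Marsh, Newell overflow.
  Ashby: +15 → 15 < 100
  Kelston: +30 → 30 < 110
No further overflows.

no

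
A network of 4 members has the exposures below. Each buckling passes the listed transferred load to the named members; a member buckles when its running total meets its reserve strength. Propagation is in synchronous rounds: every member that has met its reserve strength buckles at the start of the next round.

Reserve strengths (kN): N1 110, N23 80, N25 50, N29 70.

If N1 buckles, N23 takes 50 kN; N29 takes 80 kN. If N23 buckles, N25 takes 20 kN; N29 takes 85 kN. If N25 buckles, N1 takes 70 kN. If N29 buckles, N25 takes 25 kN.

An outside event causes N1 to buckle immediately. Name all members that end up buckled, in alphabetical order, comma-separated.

N1, N29

Round 1 — N1 buckles (initial).
  N23: +50 → 50 < 80
  N29: +80 → 80 ≥ 70
Round 2 — N29 buckles.
  N25: +25 → 25 < 50
No further bucklings.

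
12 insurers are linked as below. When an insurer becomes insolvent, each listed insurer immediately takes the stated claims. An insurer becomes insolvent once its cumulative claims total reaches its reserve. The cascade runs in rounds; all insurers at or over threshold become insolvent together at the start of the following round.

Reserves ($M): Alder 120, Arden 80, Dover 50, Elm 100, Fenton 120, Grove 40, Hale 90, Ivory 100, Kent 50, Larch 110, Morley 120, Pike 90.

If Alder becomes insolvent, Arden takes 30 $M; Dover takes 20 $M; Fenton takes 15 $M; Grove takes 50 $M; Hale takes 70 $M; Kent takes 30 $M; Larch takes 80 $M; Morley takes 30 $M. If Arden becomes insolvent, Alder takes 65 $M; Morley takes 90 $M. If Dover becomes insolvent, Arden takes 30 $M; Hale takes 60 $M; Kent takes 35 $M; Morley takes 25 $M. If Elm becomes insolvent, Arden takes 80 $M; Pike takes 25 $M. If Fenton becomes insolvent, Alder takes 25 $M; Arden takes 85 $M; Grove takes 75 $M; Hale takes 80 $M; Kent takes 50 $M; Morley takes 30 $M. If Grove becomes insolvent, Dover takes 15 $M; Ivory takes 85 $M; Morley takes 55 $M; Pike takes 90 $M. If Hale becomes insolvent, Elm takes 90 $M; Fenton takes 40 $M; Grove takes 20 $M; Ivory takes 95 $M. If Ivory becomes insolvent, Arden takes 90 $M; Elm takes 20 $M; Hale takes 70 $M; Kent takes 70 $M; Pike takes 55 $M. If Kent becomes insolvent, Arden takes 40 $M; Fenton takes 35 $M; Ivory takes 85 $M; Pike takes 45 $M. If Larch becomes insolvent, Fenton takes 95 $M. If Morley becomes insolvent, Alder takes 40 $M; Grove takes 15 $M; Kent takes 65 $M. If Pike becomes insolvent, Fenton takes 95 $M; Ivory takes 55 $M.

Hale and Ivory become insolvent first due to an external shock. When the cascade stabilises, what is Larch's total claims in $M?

Round 1 — Hale, Ivory become insolvent (initial).
  Arden: +90 → 90 ≥ 80
  Elm: +90+20 → 110 ≥ 100
  Fenton: +40 → 40 < 120
  Grove: +20 → 20 < 40
  Kent: +70 → 70 ≥ 50
  Pike: +55 → 55 < 90
Round 2 — Arden, Elm, Kent become insolvent.
  Alder: +65 → 65 < 120
  Fenton: +35 → 75 < 120
  Morley: +90 → 90 < 120
  Pike: +25+45 → 125 ≥ 90
Round 3 — Pike becomes insolvent.
  Fenton: +95 → 170 ≥ 120
Round 4 — Fenton becomes insolvent.
  Alder: +25 → 90 < 120
  Grove: +75 → 95 ≥ 40
  Morley: +30 → 120 ≥ 120
Round 5 — Grove, Morley become insolvent.
  Alder: +40 → 130 ≥ 120
  Dover: +15 → 15 < 50
Round 6 — Alder becomes insolvent.
  Dover: +20 → 35 < 50
  Larch: +80 → 80 < 110
No further insolvencies.

80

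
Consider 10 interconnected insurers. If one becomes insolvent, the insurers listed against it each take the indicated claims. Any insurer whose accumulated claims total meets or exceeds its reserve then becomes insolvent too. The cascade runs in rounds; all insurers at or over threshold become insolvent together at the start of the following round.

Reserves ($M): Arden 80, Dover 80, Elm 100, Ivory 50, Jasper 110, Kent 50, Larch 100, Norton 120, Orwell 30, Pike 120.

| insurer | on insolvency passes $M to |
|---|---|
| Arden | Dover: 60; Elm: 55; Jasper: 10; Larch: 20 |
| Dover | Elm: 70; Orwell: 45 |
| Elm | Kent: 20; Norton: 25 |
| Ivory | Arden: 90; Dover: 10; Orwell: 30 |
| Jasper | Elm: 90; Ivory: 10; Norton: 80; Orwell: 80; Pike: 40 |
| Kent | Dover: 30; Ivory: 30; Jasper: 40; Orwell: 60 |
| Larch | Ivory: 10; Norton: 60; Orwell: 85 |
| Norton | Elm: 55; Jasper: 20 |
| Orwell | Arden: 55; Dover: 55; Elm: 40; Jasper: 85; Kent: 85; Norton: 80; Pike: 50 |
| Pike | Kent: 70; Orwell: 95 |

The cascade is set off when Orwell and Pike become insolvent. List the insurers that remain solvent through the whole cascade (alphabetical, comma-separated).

Round 1 — Orwell, Pike become insolvent (initial).
  Arden: +55 → 55 < 80
  Dover: +55 → 55 < 80
  Elm: +40 → 40 < 100
  Jasper: +85 → 85 < 110
  Kent: +85+70 → 155 ≥ 50
  Norton: +80 → 80 < 120
Round 2 — Kent becomes insolvent.
  Dover: +30 → 85 ≥ 80
  Ivory: +30 → 30 < 50
  Jasper: +40 → 125 ≥ 110
Round 3 — Dover, Jasper become insolvent.
  Elm: +70+90 → 200 ≥ 100
  Ivory: +10 → 40 < 50
  Norton: +80 → 160 ≥ 120
Round 4 — Elm, Norton become insolvent.
No further insolvencies.

Arden, Ivory, Larch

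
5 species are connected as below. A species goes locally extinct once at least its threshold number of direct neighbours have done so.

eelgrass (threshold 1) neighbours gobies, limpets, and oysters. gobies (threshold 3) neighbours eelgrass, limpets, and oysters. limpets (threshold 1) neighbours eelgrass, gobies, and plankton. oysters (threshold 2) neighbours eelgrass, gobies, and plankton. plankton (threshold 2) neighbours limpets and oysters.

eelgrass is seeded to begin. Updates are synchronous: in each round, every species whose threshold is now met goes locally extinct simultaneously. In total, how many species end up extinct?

Round 1 — eelgrass goes locally extinct (initial).
Round 2 — checking thresholds:
  gobies: 1 of 3 neighbours < 3, below threshold.
  limpets: 1 of 3 neighbours ≥ 1, goes locally extinct.
  oysters: 1 of 3 neighbours < 2, below threshold.
Round 3 — no new extinctions; cascade stops.

2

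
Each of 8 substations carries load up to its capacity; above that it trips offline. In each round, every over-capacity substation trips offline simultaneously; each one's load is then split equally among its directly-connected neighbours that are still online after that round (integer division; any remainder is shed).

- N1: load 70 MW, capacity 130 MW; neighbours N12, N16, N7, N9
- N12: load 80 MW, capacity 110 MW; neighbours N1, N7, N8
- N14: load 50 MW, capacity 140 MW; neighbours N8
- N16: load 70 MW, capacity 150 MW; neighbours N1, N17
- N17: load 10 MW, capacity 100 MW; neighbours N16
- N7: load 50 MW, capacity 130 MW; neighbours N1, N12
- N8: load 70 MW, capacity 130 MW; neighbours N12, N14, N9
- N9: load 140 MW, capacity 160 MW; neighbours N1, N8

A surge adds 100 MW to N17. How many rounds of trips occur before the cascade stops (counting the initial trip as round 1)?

6

Round 1 — N17 at 110 > 100. N17 trips offline.
  N17 sheds 110 MW to N16: 110 each.
    N16: 70+110 = 180 > 150
Round 2 — N16 trips offline.
  N16 sheds 180 MW to N1: 180 each.
    N1: 70+180 = 250 > 130
Round 3 — N1 trips offline.
  N1 sheds 250 MW to N12, N7, N9: 83 each (1 lost).
    N12: 80+83 = 163 > 110
    N7: 50+83 = 133 > 130
    N9: 140+83 = 223 > 160
Round 4 — N12, N7, N9 trip offline.
  N12 sheds 163 MW to N8: 163 each.
    N8: 70+163 = 233 > 130
  N7 sheds 133 MW: no online neighbours, lost.
  N9 sheds 223 MW to N8: 223 each.
    N8: 233+223 = 456 > 130
Round 5 — N8 trips offline.
  N8 sheds 456 MW to N14: 456 each.
    N14: 50+456 = 506 > 140
Round 6 — N14 trips offline.
  N14 sheds 506 MW: no online neighbours, lost.
No further trips.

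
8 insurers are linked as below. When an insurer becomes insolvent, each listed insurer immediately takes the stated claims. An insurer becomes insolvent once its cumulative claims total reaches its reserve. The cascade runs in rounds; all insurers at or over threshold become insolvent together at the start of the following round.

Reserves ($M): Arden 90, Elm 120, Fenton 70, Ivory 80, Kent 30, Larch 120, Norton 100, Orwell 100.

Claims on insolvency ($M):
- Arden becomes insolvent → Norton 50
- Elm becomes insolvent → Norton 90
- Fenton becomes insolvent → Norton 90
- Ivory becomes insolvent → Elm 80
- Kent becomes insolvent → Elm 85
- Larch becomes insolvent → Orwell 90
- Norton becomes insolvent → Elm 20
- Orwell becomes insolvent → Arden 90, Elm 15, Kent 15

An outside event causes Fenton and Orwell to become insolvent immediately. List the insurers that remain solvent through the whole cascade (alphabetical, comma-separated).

Round 1 — Fenton, Orwell become insolvent (initial).
  Arden: +90 → 90 ≥ 90
  Elm: +15 → 15 < 120
  Kent: +15 → 15 < 30
  Norton: +90 → 90 < 100
Round 2 — Arden becomes insolvent.
  Norton: +50 → 140 ≥ 100
Round 3 — Norton becomes insolvent.
  Elm: +20 → 35 < 120
No further insolvencies.

Elm, Ivory, Kent, Larch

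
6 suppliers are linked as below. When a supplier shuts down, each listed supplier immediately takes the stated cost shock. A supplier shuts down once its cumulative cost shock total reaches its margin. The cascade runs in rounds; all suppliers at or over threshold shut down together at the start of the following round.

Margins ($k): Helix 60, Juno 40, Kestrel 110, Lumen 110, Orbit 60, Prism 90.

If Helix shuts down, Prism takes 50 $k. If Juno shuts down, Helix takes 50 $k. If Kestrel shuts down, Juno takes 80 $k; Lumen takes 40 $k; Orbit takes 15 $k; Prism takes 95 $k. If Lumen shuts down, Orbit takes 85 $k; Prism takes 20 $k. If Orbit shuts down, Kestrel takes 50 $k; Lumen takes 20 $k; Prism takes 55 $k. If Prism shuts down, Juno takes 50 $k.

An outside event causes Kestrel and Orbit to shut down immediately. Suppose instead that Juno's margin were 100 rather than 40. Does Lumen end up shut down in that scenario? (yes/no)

With Juno's margin at 100:
Round 1 — Kestrel, Orbit shut down (initial).
  Juno: +80 → 80 < 100
  Lumen: +40+20 → 60 < 110
  Prism: +95+55 → 150 ≥ 90
Round 2 — Prism shuts down.
  Juno: +50 → 130 ≥ 100
Round 3 — Juno shuts down.
  Helix: +50 → 50 < 60
No further shutdowns.

no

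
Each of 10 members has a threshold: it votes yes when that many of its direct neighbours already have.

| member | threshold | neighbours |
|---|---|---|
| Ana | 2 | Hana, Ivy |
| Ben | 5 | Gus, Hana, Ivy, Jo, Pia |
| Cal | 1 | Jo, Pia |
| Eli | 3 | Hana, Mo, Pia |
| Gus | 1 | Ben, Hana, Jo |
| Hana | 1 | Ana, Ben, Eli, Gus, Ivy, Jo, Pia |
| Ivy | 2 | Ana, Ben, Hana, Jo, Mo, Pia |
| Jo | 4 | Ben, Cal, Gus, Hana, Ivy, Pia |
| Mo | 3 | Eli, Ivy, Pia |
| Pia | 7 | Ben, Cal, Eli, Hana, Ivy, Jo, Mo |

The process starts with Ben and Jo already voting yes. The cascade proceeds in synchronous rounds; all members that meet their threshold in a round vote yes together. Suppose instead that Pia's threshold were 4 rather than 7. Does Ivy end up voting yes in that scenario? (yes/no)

With Pia's threshold at 4:
Round 1 — Ben, Jo vote yes (initial).
Round 2 — checking thresholds:
  Cal: 1 of 2 neighbours ≥ 1, votes yes.
  Gus: 2 of 3 neighbours ≥ 1, votes yes.
  Hana: 2 of 7 neighbours ≥ 1, votes yes.
  Ivy: 2 of 6 neighbours ≥ 2, votes yes.
  Pia: 2 of 7 neighbours < 4, not yet.
Round 3 — checking thresholds:
  Ana: 2 of 2 neighbours ≥ 2, votes yes.
  Eli: 1 of 3 neighbours < 3, not yet.
  Mo: 1 of 3 neighbours < 3, not yet.
  Pia: 5 of 7 neighbours ≥ 4, votes yes.
Round 4 — no new yes votes; cascade stops.

yes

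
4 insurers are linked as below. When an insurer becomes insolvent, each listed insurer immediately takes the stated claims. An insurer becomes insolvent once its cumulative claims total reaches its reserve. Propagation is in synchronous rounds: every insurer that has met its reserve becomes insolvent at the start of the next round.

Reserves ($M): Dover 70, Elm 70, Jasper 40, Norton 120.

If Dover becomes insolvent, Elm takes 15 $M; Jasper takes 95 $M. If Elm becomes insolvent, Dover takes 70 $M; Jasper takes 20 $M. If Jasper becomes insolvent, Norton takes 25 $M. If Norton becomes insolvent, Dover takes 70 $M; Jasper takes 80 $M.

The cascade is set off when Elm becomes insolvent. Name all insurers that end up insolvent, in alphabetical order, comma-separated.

Dover, Elm, Jasper

Round 1 — Elm becomes insolvent (initial).
  Dover: +70 → 70 ≥ 70
  Jasper: +20 → 20 < 40
Round 2 — Dover becomes insolvent.
  Jasper: +95 → 115 ≥ 40
Round 3 — Jasper becomes insolvent.
  Norton: +25 → 25 < 120
No further insolvencies.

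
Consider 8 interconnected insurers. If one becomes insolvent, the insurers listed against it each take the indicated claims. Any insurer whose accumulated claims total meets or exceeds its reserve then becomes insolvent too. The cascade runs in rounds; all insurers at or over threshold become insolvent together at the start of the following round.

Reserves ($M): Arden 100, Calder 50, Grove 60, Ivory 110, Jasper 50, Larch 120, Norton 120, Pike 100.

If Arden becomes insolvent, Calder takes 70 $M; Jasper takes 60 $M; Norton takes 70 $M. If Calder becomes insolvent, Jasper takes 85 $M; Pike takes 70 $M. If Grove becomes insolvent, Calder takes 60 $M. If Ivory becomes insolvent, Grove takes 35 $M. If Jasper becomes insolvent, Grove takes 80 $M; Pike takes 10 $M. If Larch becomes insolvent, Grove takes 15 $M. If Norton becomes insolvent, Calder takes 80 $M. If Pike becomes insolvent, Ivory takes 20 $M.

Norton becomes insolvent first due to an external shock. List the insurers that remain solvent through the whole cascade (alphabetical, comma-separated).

Arden, Ivory, Larch, Pike

Round 1 — Norton becomes insolvent (initial).
  Calder: +80 → 80 ≥ 50
Round 2 — Calder becomes insolvent.
  Jasper: +85 → 85 ≥ 50
  Pike: +70 → 70 < 100
Round 3 — Jasper becomes insolvent.
  Grove: +80 → 80 ≥ 60
  Pike: +10 → 80 < 100
Round 4 — Grove becomes insolvent.
No further insolvencies.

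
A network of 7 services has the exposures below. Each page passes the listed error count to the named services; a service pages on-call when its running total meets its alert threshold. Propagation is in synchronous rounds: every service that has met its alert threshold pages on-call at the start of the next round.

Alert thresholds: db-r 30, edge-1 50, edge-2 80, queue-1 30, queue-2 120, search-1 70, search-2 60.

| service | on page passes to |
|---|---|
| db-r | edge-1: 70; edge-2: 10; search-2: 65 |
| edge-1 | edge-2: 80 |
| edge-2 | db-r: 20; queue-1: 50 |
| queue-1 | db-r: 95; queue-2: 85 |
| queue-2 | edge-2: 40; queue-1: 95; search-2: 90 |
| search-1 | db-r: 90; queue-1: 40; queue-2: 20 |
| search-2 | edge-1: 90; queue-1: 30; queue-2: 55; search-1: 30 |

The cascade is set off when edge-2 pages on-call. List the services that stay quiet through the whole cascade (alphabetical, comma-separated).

Round 1 — edge-2 pages on-call (initial).
  db-r: +20 → 20 < 30
  queue-1: +50 → 50 ≥ 30
Round 2 — queue-1 pages on-call.
  db-r: +95 → 115 ≥ 30
  queue-2: +85 → 85 < 120
Round 3 — db-r pages on-call.
  edge-1: +70 → 70 ≥ 50
  search-2: +65 → 65 ≥ 60
Round 4 — edge-1, search-2 page on-call.
  queue-2: +55 → 140 ≥ 120
  search-1: +30 → 30 < 70
Round 5 — queue-2 pages on-call.
No further pages.

search-1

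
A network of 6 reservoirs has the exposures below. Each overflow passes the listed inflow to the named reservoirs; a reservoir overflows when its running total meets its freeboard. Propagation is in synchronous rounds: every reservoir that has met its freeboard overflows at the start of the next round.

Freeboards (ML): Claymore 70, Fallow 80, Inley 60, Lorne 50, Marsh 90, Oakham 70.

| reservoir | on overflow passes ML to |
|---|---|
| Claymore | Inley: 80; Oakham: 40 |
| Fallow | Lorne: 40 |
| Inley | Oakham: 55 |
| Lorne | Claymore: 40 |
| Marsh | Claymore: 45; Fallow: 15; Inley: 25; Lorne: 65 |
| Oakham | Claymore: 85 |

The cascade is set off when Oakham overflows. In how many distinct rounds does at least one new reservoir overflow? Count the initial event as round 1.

Round 1 — Oakham overflows (initial).
  Claymore: +85 → 85 ≥ 70
Round 2 — Claymore overflows.
  Inley: +80 → 80 ≥ 60
Round 3 — Inley overflows.
No further overflows.

3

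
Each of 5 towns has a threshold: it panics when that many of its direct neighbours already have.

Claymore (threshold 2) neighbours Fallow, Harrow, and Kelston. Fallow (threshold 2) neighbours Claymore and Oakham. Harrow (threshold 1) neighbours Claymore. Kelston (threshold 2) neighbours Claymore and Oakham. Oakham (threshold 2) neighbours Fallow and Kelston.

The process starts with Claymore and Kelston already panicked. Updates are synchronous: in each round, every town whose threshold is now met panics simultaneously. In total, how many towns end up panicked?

3

Round 1 — Claymore, Kelston panic (initial).
Round 2 — checking thresholds:
  Fallow: 1 of 2 neighbours < 2, not yet.
  Harrow: 1 of 1 neighbours ≥ 1, panics.
  Oakham: 1 of 2 neighbours < 2, not yet.
Round 3 — no new panics; cascade stops.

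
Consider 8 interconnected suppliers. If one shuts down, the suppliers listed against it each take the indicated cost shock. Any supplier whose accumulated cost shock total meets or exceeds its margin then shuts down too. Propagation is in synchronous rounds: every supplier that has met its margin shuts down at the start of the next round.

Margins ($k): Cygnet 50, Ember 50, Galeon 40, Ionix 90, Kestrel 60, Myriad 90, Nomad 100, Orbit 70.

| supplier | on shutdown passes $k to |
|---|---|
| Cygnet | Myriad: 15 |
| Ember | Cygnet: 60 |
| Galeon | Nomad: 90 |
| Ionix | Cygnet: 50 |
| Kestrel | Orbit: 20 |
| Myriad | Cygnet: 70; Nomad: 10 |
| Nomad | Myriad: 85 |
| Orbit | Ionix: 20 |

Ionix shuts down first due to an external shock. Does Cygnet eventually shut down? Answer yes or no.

yes

Round 1 — Ionix shuts down (initial).
  Cygnet: +50 → 50 ≥ 50
Round 2 — Cygnet shuts down.
  Myriad: +15 → 15 < 90
No further shutdowns.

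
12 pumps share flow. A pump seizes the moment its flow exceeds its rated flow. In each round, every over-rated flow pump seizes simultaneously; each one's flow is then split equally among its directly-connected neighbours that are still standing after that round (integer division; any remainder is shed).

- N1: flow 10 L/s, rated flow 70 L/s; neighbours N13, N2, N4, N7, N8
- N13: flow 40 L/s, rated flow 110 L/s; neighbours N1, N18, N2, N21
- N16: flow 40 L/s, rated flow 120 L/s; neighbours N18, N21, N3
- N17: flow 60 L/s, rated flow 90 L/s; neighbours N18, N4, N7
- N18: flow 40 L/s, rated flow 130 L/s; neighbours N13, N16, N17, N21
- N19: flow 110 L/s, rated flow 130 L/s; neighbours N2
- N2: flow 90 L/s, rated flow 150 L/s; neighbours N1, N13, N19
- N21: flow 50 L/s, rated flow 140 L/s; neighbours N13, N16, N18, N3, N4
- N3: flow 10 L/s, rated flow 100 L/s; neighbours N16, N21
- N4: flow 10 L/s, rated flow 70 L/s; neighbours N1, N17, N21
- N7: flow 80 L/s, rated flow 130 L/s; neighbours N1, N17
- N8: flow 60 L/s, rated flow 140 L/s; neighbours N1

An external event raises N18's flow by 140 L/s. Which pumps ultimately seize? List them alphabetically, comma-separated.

N1, N13, N16, N17, N18, N19, N2, N21, N3, N4, N7

Round 1 — N18 at 180 > 130. N18 seizes.
  N18 sheds 180 L/s to N13, N16, N17, N21: 45 each.
    N13: 40+45 = 85 ≤ 110
    N16: 40+45 = 85 ≤ 120
    N17: 60+45 = 105 > 90
    N21: 50+45 = 95 ≤ 140
Round 2 — N17 seizes.
  N17 sheds 105 L/s to N4, N7: 52 each (1 lost).
    N4: 10+52 = 62 ≤ 70
    N7: 80+52 = 132 > 130
Round 3 — N7 seizes.
  N7 sheds 132 L/s to N1: 132 each.
    N1: 10+132 = 142 > 70
Round 4 — N1 seizes.
  N1 sheds 142 L/s to N13, N2, N4, N8: 35 each (2 lost).
    N13: 85+35 = 120 > 110
    N2: 90+35 = 125 ≤ 150
    N4: 62+35 = 97 > 70
    N8: 60+35 = 95 ≤ 140
Round 5 — N13, N4 seize.
  N13 sheds 120 L/s to N2, N21: 60 each.
    N2: 125+60 = 185 > 150
    N21: 95+60 = 155 > 140
  N4 sheds 97 L/s to N21: 97 each.
    N21: 155+97 = 252 > 140
Round 6 — N2, N21 seize.
  N2 sheds 185 L/s to N19: 185 each.
    N19: 110+185 = 295 > 130
  N21 sheds 252 L/s to N16, N3: 126 each.
    N16: 85+126 = 211 > 120
    N3: 10+126 = 136 > 100
Round 7 — N16, N19, N3 seize.
  N16 sheds 211 L/s: no online neighbours, lost.
  N19 sheds 295 L/s: no online neighbours, lost.
  N3 sheds 136 L/s: no online neighbours, lost.
No further seizures.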